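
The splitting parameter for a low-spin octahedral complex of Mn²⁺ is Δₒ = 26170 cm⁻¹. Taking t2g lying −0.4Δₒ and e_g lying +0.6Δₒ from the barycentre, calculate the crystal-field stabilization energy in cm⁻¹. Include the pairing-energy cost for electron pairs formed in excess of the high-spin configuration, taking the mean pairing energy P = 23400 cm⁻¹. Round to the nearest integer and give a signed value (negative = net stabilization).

-5540

Mn is in group 7, so Mn²⁺ is d⁵ (7 − 2 = 5).
Configuration: t2g^5 e_g^0.
The orbital stabilization is -2.0Δₒ = -2.0 × 26170 = -52340 cm⁻¹.
Relative to high-spin t2g^3 e_g^2 (0 paired), the low-spin configuration has 2 additional pairs, contributing +2 × 23400 = +46800 cm⁻¹.
Net CFSE = -52340 + 46800 = -5540 cm⁻¹.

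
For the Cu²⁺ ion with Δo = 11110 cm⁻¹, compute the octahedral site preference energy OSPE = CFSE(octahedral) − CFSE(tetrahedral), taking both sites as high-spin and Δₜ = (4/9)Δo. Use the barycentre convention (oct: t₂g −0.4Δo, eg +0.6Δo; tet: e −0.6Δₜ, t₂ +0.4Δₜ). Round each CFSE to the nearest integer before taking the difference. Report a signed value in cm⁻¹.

Cu is in group 11, so Cu²⁺ is d⁹ (11 − 2 = 9).
Octahedral (high-spin): t₂g⁶ eg³, CFSE = 6(−0.4) + 3(+0.6) = -0.6Δo = -0.6 × 11110 = -6666 cm⁻¹.
Tetrahedral: e⁴ t₂⁵, CFSE = 4(−0.6) + 5(+0.4) = -0.4Δₜ = -0.4 × (4/9) × 11110 = -1975 cm⁻¹.
OSPE = CFSE(oct) − CFSE(tet) = -6666 − (-1975) = -4691 cm⁻¹.

-4691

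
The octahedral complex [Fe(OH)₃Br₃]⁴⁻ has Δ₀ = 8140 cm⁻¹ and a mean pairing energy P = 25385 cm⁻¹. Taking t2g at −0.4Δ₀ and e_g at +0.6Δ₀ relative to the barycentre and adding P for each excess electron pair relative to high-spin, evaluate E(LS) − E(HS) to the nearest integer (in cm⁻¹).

Ligand charges: 3×(-1) from OH⁻ and 3×(-1) from Br⁻ sum to -6; with overall charge -4, Fe is +2.
Fe sits in group 8; removing 2 electrons leaves Fe²⁺ with 8 − 2 = 6 d electrons.
High-spin: t2g^4 e_g^2, CFSE = -0.4Δ₀ = -3256 cm⁻¹.
Low-spin t2g^6 e_g^0 gives -2.4Δ₀ = -19536 cm⁻¹, but forming 2 extra pairs costs 2P = 50770 cm⁻¹, so E(LS) = -19536 + 50770 = 31234 cm⁻¹.
Thus E(LS) − E(HS) = 34490 cm⁻¹.

34490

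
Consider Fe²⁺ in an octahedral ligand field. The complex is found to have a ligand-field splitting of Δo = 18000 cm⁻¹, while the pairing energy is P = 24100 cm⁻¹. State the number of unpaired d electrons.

Fe is in group 8, so Fe²⁺ is d⁶ (8 − 2 = 6).
Here Δo < P (18000 < 24100), so the high-spin state is favoured.
Filling d⁶ accordingly: t₂g⁴ eg².
Unpaired electrons: 4.

4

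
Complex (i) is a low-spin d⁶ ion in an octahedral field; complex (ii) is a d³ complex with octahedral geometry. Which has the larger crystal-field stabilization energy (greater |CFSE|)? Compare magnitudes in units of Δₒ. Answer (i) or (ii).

(i): t₂g⁶ eg⁰, CFSE = -2.4Δₒ.
(ii): t2g^3 e_g^0, CFSE = -1.2Δₒ.
So (i) has the larger |CFSE|.

(i)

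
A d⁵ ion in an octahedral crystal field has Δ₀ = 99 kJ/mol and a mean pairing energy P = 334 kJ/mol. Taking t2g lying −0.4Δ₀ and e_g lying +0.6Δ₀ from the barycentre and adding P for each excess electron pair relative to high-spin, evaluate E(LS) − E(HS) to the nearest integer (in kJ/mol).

470

In the high-spin limit (t2g^3 e_g^2) the orbital term is 0.0Δ₀ = 0 kJ/mol, with no excess pairing.
Low-spin t2g^5 e_g^0 gives -2.0Δ₀ = -198 kJ/mol, but forming 2 extra pairs costs 2P = 668 kJ/mol, so E(LS) = -198 + 668 = 470 kJ/mol.
E(LS) − E(HS) = 470 − (0) = 470 kJ/mol.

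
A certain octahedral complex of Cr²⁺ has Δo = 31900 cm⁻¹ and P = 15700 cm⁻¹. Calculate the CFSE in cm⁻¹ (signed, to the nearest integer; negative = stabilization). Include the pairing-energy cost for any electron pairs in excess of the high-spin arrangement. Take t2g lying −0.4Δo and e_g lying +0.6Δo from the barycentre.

Group 6 minus oxidation state +2 gives a d⁴ configuration for Cr²⁺.
Here Δo > P (31900 > 15700), so the low-spin state is favoured.
Configuration: t2g^4 e_g^0.
Orbital CFSE = -1.6Δo = -1.6 × 31900 = -51040 cm⁻¹.
Excess pairs vs high-spin: 1 − 0 = 1; pairing cost = +15700 cm⁻¹.
Net CFSE = -51040 + 15700 = -35340 cm⁻¹.

-35340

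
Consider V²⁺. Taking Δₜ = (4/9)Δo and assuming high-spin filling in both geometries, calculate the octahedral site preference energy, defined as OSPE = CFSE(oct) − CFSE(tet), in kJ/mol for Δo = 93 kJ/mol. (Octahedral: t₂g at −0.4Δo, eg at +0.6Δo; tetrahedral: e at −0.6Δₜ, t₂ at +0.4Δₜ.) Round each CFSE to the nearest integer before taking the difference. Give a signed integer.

-79

V²⁺: group 5, so d-count = 5 − 2 = 3.
In an octahedral site d³ (HS) is t₂g³ eg⁰, giving CFSE(oct) = -1.2Δo = -112 kJ/mol.
Tetrahedral e² t₂¹ gives -0.8Δₜ = -0.8 × (4/9) × 93 = -33 kJ/mol.
OSPE = CFSE(oct) − CFSE(tet) = -112 − (-33) = -79 kJ/mol.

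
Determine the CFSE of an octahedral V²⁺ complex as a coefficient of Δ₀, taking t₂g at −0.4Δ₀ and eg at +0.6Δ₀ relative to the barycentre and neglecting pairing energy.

Group 5 minus oxidation state +2 gives a d³ configuration for V²⁺.
Configuration: t₂g³ eg⁰.
CFSE = 3(-0.4Δ₀) + 0(0.6Δ₀) = -1.2Δ₀ + 0.0Δ₀ = -1.2Δ₀.

-1.2 Δ₀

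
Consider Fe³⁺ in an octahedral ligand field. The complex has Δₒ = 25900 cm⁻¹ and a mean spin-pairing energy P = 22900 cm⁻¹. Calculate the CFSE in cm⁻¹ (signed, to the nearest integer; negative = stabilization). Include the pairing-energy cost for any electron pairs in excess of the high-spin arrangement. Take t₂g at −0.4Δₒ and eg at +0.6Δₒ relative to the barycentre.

-6000

Group 8 minus oxidation state +3 gives a d⁵ configuration for Fe³⁺.
Since Δₒ = 25900 cm⁻¹ > P = 22900 cm⁻¹, the complex adopts the low-spin configuration.
Configuration: t₂g⁵ eg⁰.
Orbital CFSE = -2.0Δₒ = -2.0 × 25900 = -51800 cm⁻¹.
Excess pairs vs high-spin: 2 − 0 = 2; pairing cost = +45800 cm⁻¹.
Net CFSE = -51800 + 45800 = -6000 cm⁻¹.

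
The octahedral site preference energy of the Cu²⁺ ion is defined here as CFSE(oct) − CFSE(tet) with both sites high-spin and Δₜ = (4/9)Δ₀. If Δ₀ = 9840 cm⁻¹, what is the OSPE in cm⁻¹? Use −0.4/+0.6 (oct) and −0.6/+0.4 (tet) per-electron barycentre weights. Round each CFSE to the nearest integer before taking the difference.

-4155

Cu²⁺: group 11, so d-count = 11 − 2 = 9.
Octahedral (high-spin): t₂g⁶ eg³, CFSE = 6(−0.4) + 3(+0.6) = -0.6Δ₀ = -0.6 × 9840 = -5904 cm⁻¹.
Tetrahedral: e⁴ t₂⁵, CFSE = 4(−0.6) + 5(+0.4) = -0.4Δₜ = -0.4 × (4/9) × 9840 = -1749 cm⁻¹.
Subtracting, OSPE = -5904 − (-1749) = -4155 cm⁻¹.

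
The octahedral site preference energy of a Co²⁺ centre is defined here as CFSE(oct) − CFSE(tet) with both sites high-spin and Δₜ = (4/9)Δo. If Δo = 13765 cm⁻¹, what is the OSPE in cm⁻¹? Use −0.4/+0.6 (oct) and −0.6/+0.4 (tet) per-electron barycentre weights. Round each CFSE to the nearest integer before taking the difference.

Group 9 minus oxidation state +2 gives a d⁷ configuration for Co²⁺.
In an octahedral site d⁷ (HS) is t₂g⁵ eg², giving CFSE(oct) = -0.8Δo = -11012 cm⁻¹.
Tetrahedral e⁴ t₂³ gives -1.2Δₜ = -1.2 × (4/9) × 13765 = -7341 cm⁻¹.
Subtracting, OSPE = -11012 − (-7341) = -3671 cm⁻¹.

-3671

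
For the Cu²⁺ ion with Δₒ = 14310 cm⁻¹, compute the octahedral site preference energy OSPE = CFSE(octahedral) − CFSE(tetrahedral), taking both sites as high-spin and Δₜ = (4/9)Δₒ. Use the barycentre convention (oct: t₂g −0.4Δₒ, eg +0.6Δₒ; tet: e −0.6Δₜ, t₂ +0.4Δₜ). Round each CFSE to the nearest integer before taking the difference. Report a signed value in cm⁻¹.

-6042

Cu sits in group 11; removing 2 electrons leaves Cu²⁺ with 11 − 2 = 9 d electrons.
Octahedral (high-spin): t₂g⁶ eg³, CFSE = 6(−0.4) + 3(+0.6) = -0.6Δₒ = -0.6 × 14310 = -8586 cm⁻¹.
In a tetrahedral site the filling is e⁴ t₂⁵: CFSE(tet) = -0.4Δₜ = -0.4 × (4/9)(14310) = -2544 cm⁻¹.
Subtracting, OSPE = -8586 − (-2544) = -6042 cm⁻¹.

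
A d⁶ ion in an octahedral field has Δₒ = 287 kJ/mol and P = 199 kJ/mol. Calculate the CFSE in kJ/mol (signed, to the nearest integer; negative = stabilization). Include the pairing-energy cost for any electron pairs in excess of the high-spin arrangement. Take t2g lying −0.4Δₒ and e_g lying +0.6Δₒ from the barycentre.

-291

With Δₒ > P the complex is low-spin.
Configuration: t2g^6 e_g^0.
Orbital CFSE = -2.4Δₒ = -2.4 × 287 = -689 kJ/mol.
Excess pairs vs high-spin: 3 − 1 = 2; pairing cost = +398 kJ/mol.
Net CFSE = -689 + 398 = -291 kJ/mol.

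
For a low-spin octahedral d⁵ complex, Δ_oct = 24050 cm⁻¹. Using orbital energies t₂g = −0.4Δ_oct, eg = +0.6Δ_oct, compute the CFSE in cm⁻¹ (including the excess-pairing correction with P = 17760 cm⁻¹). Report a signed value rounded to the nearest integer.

-12580

The d⁵ electrons fill as t₂g⁵ eg⁰.
The orbital stabilization is -2.0Δ_oct = -2.0 × 24050 = -48100 cm⁻¹.
High-spin d⁵ would be t₂g³ eg² with 0 pairs; low-spin has 2, so 2 excess pairs cost +2P = +35520 cm⁻¹.
Net CFSE = -48100 + 35520 = -12580 cm⁻¹.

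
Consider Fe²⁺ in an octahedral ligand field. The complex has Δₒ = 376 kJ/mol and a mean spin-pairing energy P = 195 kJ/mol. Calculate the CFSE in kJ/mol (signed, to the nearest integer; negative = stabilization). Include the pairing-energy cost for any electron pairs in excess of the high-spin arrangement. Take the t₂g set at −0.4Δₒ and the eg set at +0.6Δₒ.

-512

Fe²⁺: group 8, so d-count = 8 − 2 = 6.
Δₒ > P, so pairing is preferred: the ground state is low-spin.
That gives t₂g⁶ eg⁰.
Orbital CFSE = -2.4Δₒ = -2.4 × 376 = -902 kJ/mol.
Excess pairs vs high-spin: 3 − 1 = 2; pairing cost = +390 kJ/mol.
Net CFSE = -902 + 390 = -512 kJ/mol.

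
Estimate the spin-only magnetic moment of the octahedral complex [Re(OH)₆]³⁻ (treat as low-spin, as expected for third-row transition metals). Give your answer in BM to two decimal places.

2.83 BM

Each OH⁻ contributes -1; 6 × (-1) = -6. With overall charge -3, Re is in the +3 oxidation state.
Re is in group 7, so Re³⁺ is d⁴ (7 − 3 = 4).
Configuration: t₂g⁴ eg⁰ → 2 unpaired electrons.
μ(spin-only) = √[2(2+2)] = √8 ≈ 2.83 BM.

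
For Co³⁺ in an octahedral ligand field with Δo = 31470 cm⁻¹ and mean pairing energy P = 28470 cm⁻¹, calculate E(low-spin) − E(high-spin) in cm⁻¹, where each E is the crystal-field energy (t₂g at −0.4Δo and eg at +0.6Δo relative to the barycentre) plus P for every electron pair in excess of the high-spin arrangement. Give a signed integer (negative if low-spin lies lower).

-6000

Co³⁺: group 9, so d-count = 9 − 3 = 6.
In the high-spin limit (t₂g⁴ eg²) the orbital term is -0.4Δo = -12588 cm⁻¹, with no excess pairing.
For low-spin the configuration is t₂g⁶ eg⁰: orbital energy -2.4 × 31470 = -75528 cm⁻¹, and 2 additional pairs relative to high-spin add 56940 cm⁻¹, giving -18588 cm⁻¹.
The difference is -18588 − (-12588) = -6000 cm⁻¹, so low-spin lies lower.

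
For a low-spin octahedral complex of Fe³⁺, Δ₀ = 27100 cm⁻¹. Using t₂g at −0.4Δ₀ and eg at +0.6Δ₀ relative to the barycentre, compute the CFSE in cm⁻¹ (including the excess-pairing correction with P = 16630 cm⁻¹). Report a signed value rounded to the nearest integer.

-20940

Group 8 minus oxidation state +3 gives a d⁵ configuration for Fe³⁺.
The d⁵ electrons fill as t₂g⁵ eg⁰.
The orbital stabilization is -2.0Δ₀ = -2.0 × 27100 = -54200 cm⁻¹.
Relative to high-spin t₂g³ eg² (0 paired), the low-spin configuration has 2 additional pairs, contributing +2 × 16630 = +33260 cm⁻¹.
Combining: -54200 + 33260 = -20940 cm⁻¹.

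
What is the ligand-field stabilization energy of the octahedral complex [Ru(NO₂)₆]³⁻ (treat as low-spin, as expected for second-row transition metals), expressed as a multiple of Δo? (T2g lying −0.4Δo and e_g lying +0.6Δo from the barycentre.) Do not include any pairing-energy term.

Each NO₂⁻ contributes -1; 6 × (-1) = -6. With overall charge -3, Ru is in the +3 oxidation state.
Ru sits in group 8; removing 3 electrons leaves Ru³⁺ with 8 − 3 = 5 d electrons.
Configuration: t2g^5 e_g^0.
CFSE = 5(-0.4Δo) + 0(0.6Δo) = -2.0Δo + 0.0Δo = -2.0Δo.

-2.0 Δo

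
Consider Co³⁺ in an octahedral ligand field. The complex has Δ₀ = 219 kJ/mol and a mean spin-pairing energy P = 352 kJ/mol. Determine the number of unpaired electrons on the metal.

Group 9 minus oxidation state +3 gives a d⁶ configuration for Co³⁺.
Here Δ₀ < P (219 < 352), so the high-spin state is favoured.
Configuration: t₂g⁴ eg².
Unpaired electrons: 4.

4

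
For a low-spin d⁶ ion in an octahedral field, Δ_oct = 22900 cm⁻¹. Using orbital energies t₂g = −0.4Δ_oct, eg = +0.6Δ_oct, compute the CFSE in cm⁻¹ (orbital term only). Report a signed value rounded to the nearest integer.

-54960

Electron filling gives t₂g⁶ eg⁰.
The orbital stabilization is -2.4Δ_oct = -2.4 × 22900 = -54960 cm⁻¹.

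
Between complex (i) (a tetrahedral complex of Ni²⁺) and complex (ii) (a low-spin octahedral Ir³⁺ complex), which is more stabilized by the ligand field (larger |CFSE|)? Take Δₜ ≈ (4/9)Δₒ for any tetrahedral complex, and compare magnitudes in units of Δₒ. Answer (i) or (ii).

(i): Ni sits in group 10; removing 2 electrons leaves Ni²⁺ with 10 − 2 = 8 d electrons; With tetrahedral geometry the complex is necessarily high-spin; e^4 t2^4, CFSE = -0.8Δₜ ≈ -0.36Δₒ.
(ii): Ir is in group 9, so Ir³⁺ is d⁶ (9 − 3 = 6); t₂g⁶ eg⁰, CFSE = -2.4Δₒ.
So (ii) has the larger |CFSE|.

(ii)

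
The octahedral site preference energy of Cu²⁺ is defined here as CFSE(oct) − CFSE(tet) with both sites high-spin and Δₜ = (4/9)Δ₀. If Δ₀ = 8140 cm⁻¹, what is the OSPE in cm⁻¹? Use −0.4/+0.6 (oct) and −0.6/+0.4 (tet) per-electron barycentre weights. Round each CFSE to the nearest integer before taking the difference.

-3437

Cu²⁺: group 11, so d-count = 11 − 2 = 9.
Octahedral (high-spin): t₂g⁶ eg³, CFSE = 6(−0.4) + 3(+0.6) = -0.6Δ₀ = -0.6 × 8140 = -4884 cm⁻¹.
Tetrahedral: e⁴ t₂⁵, CFSE = 4(−0.6) + 5(+0.4) = -0.4Δₜ = -0.4 × (4/9) × 8140 = -1447 cm⁻¹.
Subtracting, OSPE = -4884 − (-1447) = -3437 cm⁻¹.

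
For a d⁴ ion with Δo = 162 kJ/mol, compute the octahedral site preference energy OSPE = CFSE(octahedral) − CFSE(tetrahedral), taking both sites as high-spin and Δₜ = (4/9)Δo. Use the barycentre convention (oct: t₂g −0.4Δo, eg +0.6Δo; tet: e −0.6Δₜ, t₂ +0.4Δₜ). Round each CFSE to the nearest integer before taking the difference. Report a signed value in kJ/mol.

In an octahedral site d⁴ (HS) is t₂g³ eg¹, giving CFSE(oct) = -0.6Δo = -97 kJ/mol.
In a tetrahedral site the filling is e² t₂²: CFSE(tet) = -0.4Δₜ = -0.4 × (4/9)(162) = -29 kJ/mol.
OSPE = -97 − (-29) = -68 kJ/mol.

-68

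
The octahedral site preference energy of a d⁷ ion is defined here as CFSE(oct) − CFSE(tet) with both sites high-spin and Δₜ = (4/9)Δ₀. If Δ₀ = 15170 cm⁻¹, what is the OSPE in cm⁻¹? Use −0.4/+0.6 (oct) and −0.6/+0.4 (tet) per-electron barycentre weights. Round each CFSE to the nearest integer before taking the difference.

Octahedral (high-spin): t₂g⁵ eg², CFSE = 5(−0.4) + 2(+0.6) = -0.8Δ₀ = -0.8 × 15170 = -12136 cm⁻¹.
In a tetrahedral site the filling is e⁴ t₂³: CFSE(tet) = -1.2Δₜ = -1.2 × (4/9)(15170) = -8091 cm⁻¹.
OSPE = -12136 − (-8091) = -4045 cm⁻¹.

-4045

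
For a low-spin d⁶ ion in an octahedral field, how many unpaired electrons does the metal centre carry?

Configuration: t₂g⁶ eg⁰, giving 0 unpaired electrons.

0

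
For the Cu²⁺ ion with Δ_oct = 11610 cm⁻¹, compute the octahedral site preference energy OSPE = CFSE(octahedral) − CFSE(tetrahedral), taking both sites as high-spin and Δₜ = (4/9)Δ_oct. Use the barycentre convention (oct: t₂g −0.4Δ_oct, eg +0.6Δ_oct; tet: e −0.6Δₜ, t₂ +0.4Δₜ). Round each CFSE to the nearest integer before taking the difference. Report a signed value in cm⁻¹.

-4902

Cu is in group 11, so Cu²⁺ is d⁹ (11 − 2 = 9).
Octahedral (high-spin): t₂g⁶ eg³, CFSE = 6(−0.4) + 3(+0.6) = -0.6Δ_oct = -0.6 × 11610 = -6966 cm⁻¹.
In a tetrahedral site the filling is e⁴ t₂⁵: CFSE(tet) = -0.4Δₜ = -0.4 × (4/9)(11610) = -2064 cm⁻¹.
Subtracting, OSPE = -6966 − (-2064) = -4902 cm⁻¹.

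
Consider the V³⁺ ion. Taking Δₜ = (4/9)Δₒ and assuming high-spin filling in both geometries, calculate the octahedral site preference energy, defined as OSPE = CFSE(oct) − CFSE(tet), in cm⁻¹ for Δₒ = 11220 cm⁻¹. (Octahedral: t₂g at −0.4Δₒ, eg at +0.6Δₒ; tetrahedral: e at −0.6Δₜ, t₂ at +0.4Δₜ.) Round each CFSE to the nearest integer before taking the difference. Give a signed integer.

V sits in group 5; removing 3 electrons leaves V³⁺ with 5 − 3 = 2 d electrons.
Octahedral high-spin t₂g² eg⁰: CFSE = -0.8 × 11220 = -8976 cm⁻¹.
Tetrahedral e² t₂⁰ gives -1.2Δₜ = -1.2 × (4/9) × 11220 = -5984 cm⁻¹.
OSPE = CFSE(oct) − CFSE(tet) = -8976 − (-5984) = -2992 cm⁻¹.

-2992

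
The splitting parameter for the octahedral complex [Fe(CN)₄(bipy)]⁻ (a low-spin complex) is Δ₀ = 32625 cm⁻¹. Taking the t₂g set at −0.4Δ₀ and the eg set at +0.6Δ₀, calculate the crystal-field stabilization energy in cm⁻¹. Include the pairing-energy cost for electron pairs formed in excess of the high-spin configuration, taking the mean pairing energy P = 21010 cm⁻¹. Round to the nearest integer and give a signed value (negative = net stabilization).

Ligand charges: 4×(-1) from CN⁻ and 1×(+0) from bipy sum to -4; with overall charge -1, Fe is +3.
Fe sits in group 8; removing 3 electrons leaves Fe³⁺ with 8 − 3 = 5 d electrons.
Configuration: t₂g⁵ eg⁰.
The orbital stabilization is -2.0Δ₀ = -2.0 × 32625 = -65250 cm⁻¹.
High-spin d⁵ would be t₂g³ eg² with 0 pairs; low-spin has 2, so 2 excess pairs cost +2P = +42020 cm⁻¹.
Overall CFSE = -65250 + 42020 = -23230 cm⁻¹.

-23230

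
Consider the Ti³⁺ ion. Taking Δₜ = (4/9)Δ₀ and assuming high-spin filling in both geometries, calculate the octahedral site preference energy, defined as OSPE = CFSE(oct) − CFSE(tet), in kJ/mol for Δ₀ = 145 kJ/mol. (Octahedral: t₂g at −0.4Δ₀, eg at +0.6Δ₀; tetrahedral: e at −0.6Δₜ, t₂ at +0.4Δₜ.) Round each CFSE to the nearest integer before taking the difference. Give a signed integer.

Ti is in group 4, so Ti³⁺ is d¹ (4 − 3 = 1).
In an octahedral site d¹ (HS) is t₂g¹ eg⁰, giving CFSE(oct) = -0.4Δ₀ = -58 kJ/mol.
Tetrahedral: e¹ t₂⁰, CFSE = 1(−0.6) + 0(+0.4) = -0.6Δₜ = -0.6 × (4/9) × 145 = -39 kJ/mol.
OSPE = -58 − (-39) = -19 kJ/mol.

-19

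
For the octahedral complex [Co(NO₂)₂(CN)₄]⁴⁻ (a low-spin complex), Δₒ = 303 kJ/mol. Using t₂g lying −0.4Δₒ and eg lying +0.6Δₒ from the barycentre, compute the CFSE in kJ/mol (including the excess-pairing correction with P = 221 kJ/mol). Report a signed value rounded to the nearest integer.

-324

Ligand charges: 2×(-1) from NO₂⁻ and 4×(-1) from CN⁻ sum to -6; with overall charge -4, Co is +2.
Co is in group 9, so Co²⁺ is d⁷ (9 − 2 = 7).
Electron filling gives t₂g⁶ eg¹.
CFSE(orbital) = 6×(-0.4Δₒ) + 1×(0.6Δₒ) = -1.8Δₒ; with Δₒ = 303 kJ/mol that is -545 kJ/mol.
Pairing penalty: 3 pairs vs 2 in the high-spin reference → 1 extra × P = 221 kJ/mol.
Overall CFSE = -545 + 221 = -324 kJ/mol.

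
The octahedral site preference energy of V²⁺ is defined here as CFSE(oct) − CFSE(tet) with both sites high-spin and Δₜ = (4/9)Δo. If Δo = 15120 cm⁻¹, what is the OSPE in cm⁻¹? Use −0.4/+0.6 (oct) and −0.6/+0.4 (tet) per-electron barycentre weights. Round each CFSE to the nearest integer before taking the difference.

-12768

V sits in group 5; removing 2 electrons leaves V²⁺ with 5 − 2 = 3 d electrons.
Octahedral high-spin t₂g³ eg⁰: CFSE = -1.2 × 15120 = -18144 cm⁻¹.
Tetrahedral e² t₂¹ gives -0.8Δₜ = -0.8 × (4/9) × 15120 = -5376 cm⁻¹.
Subtracting, OSPE = -18144 − (-5376) = -12768 cm⁻¹.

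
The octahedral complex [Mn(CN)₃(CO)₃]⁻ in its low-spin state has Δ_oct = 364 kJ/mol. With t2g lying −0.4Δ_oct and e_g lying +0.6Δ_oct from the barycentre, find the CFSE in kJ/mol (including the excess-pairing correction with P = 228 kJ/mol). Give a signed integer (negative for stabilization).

-272

Ligand charges: 3×(-1) from CN⁻ and 3×(+0) from CO sum to -3; with overall charge -1, Mn is +2.
Mn is in group 7, so Mn²⁺ is d⁵ (7 − 2 = 5).
The d⁵ electrons fill as t2g^5 e_g^0.
Orbital CFSE = 5(-0.4) + 0(0.6) = -2.0Δ_oct = -2.0 × 364 = -728 kJ/mol.
Relative to high-spin t2g^3 e_g^2 (0 paired), the low-spin configuration has 2 additional pairs, contributing +2 × 228 = +456 kJ/mol.
Combining: -728 + 456 = -272 kJ/mol.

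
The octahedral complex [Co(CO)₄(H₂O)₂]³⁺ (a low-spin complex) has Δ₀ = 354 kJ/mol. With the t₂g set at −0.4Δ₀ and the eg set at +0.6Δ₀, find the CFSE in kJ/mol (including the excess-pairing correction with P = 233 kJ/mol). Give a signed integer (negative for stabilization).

-384

Ligand charges: 4×(+0) from CO and 2×(+0) from H₂O sum to +0; with overall charge +3, Co is +3.
Co sits in group 9; removing 3 electrons leaves Co³⁺ with 9 − 3 = 6 d electrons.
Electron filling gives t₂g⁶ eg⁰.
CFSE(orbital) = 6×(-0.4Δ₀) + 0×(0.6Δ₀) = -2.4Δ₀; with Δ₀ = 354 kJ/mol that is -850 kJ/mol.
Relative to high-spin t₂g⁴ eg² (1 paired), the low-spin configuration has 2 additional pairs, contributing +2 × 233 = +466 kJ/mol.
Net CFSE = -850 + 466 = -384 kJ/mol.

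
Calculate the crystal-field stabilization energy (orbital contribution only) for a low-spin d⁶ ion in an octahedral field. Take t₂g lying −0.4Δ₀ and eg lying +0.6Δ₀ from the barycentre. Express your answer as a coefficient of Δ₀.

Configuration: t₂g⁶ eg⁰.
CFSE = 6(-0.4Δ₀) + 0(0.6Δ₀) = -2.4Δ₀ + 0.0Δ₀ = -2.4Δ₀.

-2.4 Δ₀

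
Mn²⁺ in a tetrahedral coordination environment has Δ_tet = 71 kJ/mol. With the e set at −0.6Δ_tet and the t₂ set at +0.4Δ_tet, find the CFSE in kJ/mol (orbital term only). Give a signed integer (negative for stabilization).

0

Mn is in group 7, so Mn²⁺ is d⁵ (7 − 2 = 5).
With tetrahedral geometry the complex is necessarily high-spin.
The d⁵ electrons fill as e² t₂³.
CFSE(orbital) = 2×(-0.6Δ_tet) + 3×(0.4Δ_tet) = 0.0Δ_tet; with Δ_tet = 71 kJ/mol that is 0 kJ/mol.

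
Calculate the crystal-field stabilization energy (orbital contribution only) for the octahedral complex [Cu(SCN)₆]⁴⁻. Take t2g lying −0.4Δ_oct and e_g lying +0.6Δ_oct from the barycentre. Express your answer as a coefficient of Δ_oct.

-0.6 Δ_oct

Each SCN⁻ contributes -1; 6 × (-1) = -6. With overall charge -4, Cu is in the +2 oxidation state.
Cu sits in group 11; removing 2 electrons leaves Cu²⁺ with 11 − 2 = 9 d electrons.
Configuration: t2g^6 e_g^3.
CFSE = 6(-0.4Δ_oct) + 3(0.6Δ_oct) = -2.4Δ_oct + 1.8Δ_oct = -0.6Δ_oct.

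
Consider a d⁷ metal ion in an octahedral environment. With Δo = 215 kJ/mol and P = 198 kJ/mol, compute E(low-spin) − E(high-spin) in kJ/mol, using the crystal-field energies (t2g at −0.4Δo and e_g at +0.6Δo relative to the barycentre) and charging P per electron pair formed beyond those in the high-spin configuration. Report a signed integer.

In the high-spin limit (t2g^5 e_g^2) the orbital term is -0.8Δo = -172 kJ/mol, with no excess pairing.
Low-spin t2g^6 e_g^1 gives -1.8Δo = -387 kJ/mol, but forming 1 extra pair costs 1P = 198 kJ/mol, so E(LS) = -387 + 198 = -189 kJ/mol.
Thus E(LS) − E(HS) = -17 kJ/mol.

-17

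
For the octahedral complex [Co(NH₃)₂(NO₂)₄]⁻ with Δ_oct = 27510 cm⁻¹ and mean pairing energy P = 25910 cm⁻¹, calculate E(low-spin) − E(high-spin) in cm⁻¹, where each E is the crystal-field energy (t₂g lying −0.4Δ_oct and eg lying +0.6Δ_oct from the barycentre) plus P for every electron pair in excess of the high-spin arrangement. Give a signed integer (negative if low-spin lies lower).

-3200

Ligand charges: 2×(+0) from NH₃ and 4×(-1) from NO₂⁻ sum to -4; with overall charge -1, Co is +3.
Co³⁺: group 9, so d-count = 9 − 3 = 6.
High-spin d⁶ fills as t₂g⁴ eg² with CFSE 4(−0.4) + 2(+0.6) = -0.4Δ_oct = -11004 cm⁻¹.
Low-spin t₂g⁶ eg⁰ gives -2.4Δ_oct = -66024 cm⁻¹, but forming 2 extra pairs costs 2P = 51820 cm⁻¹, so E(LS) = -66024 + 51820 = -14204 cm⁻¹.
Thus E(LS) − E(HS) = -3200 cm⁻¹.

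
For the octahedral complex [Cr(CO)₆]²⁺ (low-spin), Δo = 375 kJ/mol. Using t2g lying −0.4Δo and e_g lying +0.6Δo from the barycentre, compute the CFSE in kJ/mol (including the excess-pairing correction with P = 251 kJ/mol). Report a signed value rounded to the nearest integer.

CO is neutral, so the +2 overall charge sits on Cr: oxidation state +2.
Cr sits in group 6; removing 2 electrons leaves Cr²⁺ with 6 − 2 = 4 d electrons.
Configuration: t2g^4 e_g^0.
The orbital stabilization is -1.6Δo = -1.6 × 375 = -600 kJ/mol.
Pairing penalty: 1 pair vs 0 in the high-spin reference → 1 extra × P = 251 kJ/mol.
Net CFSE = -600 + 251 = -349 kJ/mol.

-349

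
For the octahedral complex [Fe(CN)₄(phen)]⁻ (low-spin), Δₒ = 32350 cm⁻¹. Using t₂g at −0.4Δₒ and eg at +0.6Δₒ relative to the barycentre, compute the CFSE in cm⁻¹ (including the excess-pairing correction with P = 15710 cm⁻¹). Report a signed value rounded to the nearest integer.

-33280

Ligand charges: 4×(-1) from CN⁻ and 1×(+0) from phen sum to -4; with overall charge -1, Fe is +3.
Fe is in group 8, so Fe³⁺ is d⁵ (8 − 3 = 5).
Configuration: t₂g⁵ eg⁰.
CFSE(orbital) = 5×(-0.4Δₒ) + 0×(0.6Δₒ) = -2.0Δₒ; with Δₒ = 32350 cm⁻¹ that is -64700 cm⁻¹.
High-spin d⁵ would be t₂g³ eg² with 0 pairs; low-spin has 2, so 2 excess pairs cost +2P = +31420 cm⁻¹.
Net CFSE = -64700 + 31420 = -33280 cm⁻¹.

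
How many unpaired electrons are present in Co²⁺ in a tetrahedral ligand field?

3

Co²⁺: group 9, so d-count = 9 − 2 = 7.
Tetrahedral fields are weak (Δₜ ≈ 4/9 Δₒ), so electrons fill high-spin.
Configuration: e⁴ t₂³, giving 3 unpaired electrons.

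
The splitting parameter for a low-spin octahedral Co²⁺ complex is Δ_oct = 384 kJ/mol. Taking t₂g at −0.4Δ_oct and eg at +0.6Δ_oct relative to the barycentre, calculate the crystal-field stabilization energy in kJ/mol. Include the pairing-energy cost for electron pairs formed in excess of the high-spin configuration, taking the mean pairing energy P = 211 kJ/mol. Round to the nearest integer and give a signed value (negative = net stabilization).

-480

Co is in group 9, so Co²⁺ is d⁷ (9 − 2 = 7).
Electron filling gives t₂g⁶ eg¹.
Orbital CFSE = 6(-0.4) + 1(0.6) = -1.8Δ_oct = -1.8 × 384 = -691 kJ/mol.
Relative to high-spin t₂g⁵ eg² (2 paired), the low-spin configuration has 1 additional pair, contributing +1 × 211 = +211 kJ/mol.
Overall CFSE = -691 + 211 = -480 kJ/mol.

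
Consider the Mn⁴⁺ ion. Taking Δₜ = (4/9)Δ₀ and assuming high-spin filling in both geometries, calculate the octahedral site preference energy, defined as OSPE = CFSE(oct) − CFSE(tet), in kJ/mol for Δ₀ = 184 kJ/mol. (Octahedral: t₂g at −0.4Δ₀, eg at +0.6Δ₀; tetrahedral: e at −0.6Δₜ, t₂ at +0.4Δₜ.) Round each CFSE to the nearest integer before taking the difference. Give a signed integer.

Mn⁴⁺: group 7, so d-count = 7 − 4 = 3.
In an octahedral site d³ (HS) is t₂g³ eg⁰, giving CFSE(oct) = -1.2Δ₀ = -221 kJ/mol.
In a tetrahedral site the filling is e² t₂¹: CFSE(tet) = -0.8Δₜ = -0.8 × (4/9)(184) = -65 kJ/mol.
OSPE = CFSE(oct) − CFSE(tet) = -221 − (-65) = -156 kJ/mol.

-156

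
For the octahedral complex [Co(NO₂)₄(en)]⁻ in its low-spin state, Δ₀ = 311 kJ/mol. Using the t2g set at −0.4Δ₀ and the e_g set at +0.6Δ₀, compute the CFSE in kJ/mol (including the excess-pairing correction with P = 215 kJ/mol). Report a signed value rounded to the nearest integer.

-316

Ligand charges: 4×(-1) from NO₂⁻ and 1×(+0) from en sum to -4; with overall charge -1, Co is +3.
Group 9 minus oxidation state +3 gives a d⁶ configuration for Co³⁺.
Electron filling gives t2g^6 e_g^0.
Orbital CFSE = 6(-0.4) + 0(0.6) = -2.4Δ₀ = -2.4 × 311 = -746 kJ/mol.
Relative to high-spin t2g^4 e_g^2 (1 paired), the low-spin configuration has 2 additional pairs, contributing +2 × 215 = +430 kJ/mol.
Combining: -746 + 430 = -316 kJ/mol.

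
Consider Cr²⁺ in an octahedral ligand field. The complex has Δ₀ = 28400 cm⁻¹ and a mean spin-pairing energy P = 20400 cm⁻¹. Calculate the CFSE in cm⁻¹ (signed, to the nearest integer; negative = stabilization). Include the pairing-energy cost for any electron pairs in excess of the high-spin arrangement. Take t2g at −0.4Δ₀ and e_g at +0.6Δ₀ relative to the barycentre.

Cr²⁺: group 6, so d-count = 6 − 2 = 4.
Since Δ₀ = 28400 cm⁻¹ > P = 20400 cm⁻¹, the complex adopts the low-spin configuration.
Filling d⁴ accordingly: t2g^4 e_g^0.
Orbital CFSE = -1.6Δ₀ = -1.6 × 28400 = -45440 cm⁻¹.
Excess pairs vs high-spin: 1 − 0 = 1; pairing cost = +20400 cm⁻¹.
Net CFSE = -45440 + 20400 = -25040 cm⁻¹.

-25040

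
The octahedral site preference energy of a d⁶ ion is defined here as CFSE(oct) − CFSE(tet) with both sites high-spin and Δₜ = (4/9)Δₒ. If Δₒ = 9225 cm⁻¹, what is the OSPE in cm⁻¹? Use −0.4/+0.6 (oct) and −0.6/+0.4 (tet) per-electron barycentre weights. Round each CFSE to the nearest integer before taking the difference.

-1230

Octahedral high-spin t₂g⁴ eg²: CFSE = -0.4 × 9225 = -3690 cm⁻¹.
Tetrahedral e³ t₂³ gives -0.6Δₜ = -0.6 × (4/9) × 9225 = -2460 cm⁻¹.
OSPE = -3690 − (-2460) = -1230 cm⁻¹.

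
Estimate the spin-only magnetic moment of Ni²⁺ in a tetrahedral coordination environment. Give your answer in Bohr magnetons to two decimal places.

Ni²⁺: group 10, so d-count = 10 − 2 = 8.
With tetrahedral geometry the complex is necessarily high-spin.
Configuration: e⁴ t₂⁴ → 2 unpaired electrons.
μ(spin-only) = √[2(2+2)] = √8 ≈ 2.83 Bohr magnetons.

2.83 Bohr magnetons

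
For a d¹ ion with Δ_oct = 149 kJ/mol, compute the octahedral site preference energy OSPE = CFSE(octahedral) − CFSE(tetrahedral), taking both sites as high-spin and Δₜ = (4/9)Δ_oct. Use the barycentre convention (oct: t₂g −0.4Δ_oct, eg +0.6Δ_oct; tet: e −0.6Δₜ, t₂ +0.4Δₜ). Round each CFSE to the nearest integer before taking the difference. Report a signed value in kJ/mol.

Octahedral high-spin t₂g¹ eg⁰: CFSE = -0.4 × 149 = -60 kJ/mol.
Tetrahedral: e¹ t₂⁰, CFSE = 1(−0.6) + 0(+0.4) = -0.6Δₜ = -0.6 × (4/9) × 149 = -40 kJ/mol.
Subtracting, OSPE = -60 − (-40) = -20 kJ/mol.

-20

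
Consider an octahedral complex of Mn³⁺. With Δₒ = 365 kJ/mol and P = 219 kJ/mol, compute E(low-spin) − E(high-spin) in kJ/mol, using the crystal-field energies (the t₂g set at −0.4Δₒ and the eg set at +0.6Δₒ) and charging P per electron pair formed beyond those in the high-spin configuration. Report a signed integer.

-146

Mn is in group 7, so Mn³⁺ is d⁴ (7 − 3 = 4).
High-spin d⁴ fills as t₂g³ eg¹ with CFSE 3(−0.4) + 1(+0.6) = -0.6Δₒ = -219 kJ/mol.
Low-spin: t₂g⁴ eg⁰, orbital CFSE = -1.6Δₒ = -584 kJ/mol; plus 1 excess pair × P = +219 kJ/mol; total -365 kJ/mol.
The difference is -365 − (-219) = -146 kJ/mol, so low-spin lies lower.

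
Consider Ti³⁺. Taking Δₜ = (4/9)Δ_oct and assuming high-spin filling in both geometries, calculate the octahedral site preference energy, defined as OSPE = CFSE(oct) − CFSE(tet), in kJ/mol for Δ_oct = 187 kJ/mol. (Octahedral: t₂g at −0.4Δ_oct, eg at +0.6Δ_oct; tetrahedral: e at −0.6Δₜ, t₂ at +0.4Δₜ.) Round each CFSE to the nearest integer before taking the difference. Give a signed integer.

Ti³⁺: group 4, so d-count = 4 − 3 = 1.
Octahedral (high-spin): t2g^1 e_g^0, CFSE = 1(−0.4) + 0(+0.6) = -0.4Δ_oct = -0.4 × 187 = -75 kJ/mol.
Tetrahedral: e^1 t2^0, CFSE = 1(−0.6) + 0(+0.4) = -0.6Δₜ = -0.6 × (4/9) × 187 = -50 kJ/mol.
OSPE = CFSE(oct) − CFSE(tet) = -75 − (-50) = -25 kJ/mol.

-25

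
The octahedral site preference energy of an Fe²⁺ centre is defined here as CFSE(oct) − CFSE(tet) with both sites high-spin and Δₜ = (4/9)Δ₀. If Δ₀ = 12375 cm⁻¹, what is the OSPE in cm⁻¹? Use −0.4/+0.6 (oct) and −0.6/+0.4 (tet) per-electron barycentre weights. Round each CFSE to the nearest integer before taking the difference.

-1650

Fe²⁺: group 8, so d-count = 8 − 2 = 6.
In an octahedral site d⁶ (HS) is t2g^4 e_g^2, giving CFSE(oct) = -0.4Δ₀ = -4950 cm⁻¹.
Tetrahedral e^3 t2^3 gives -0.6Δₜ = -0.6 × (4/9) × 12375 = -3300 cm⁻¹.
OSPE = CFSE(oct) − CFSE(tet) = -4950 − (-3300) = -1650 cm⁻¹.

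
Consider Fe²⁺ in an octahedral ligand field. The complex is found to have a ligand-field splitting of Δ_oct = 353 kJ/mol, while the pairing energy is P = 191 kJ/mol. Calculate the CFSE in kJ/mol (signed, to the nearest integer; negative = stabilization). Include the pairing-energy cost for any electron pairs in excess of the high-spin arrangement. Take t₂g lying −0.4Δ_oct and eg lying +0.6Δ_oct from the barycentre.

-465

Fe is in group 8, so Fe²⁺ is d⁶ (8 − 2 = 6).
Δ_oct > P, so pairing is preferred: the ground state is low-spin.
Filling d⁶ accordingly: t₂g⁶ eg⁰.
Orbital CFSE = -2.4Δ_oct = -2.4 × 353 = -847 kJ/mol.
Excess pairs vs high-spin: 3 − 1 = 2; pairing cost = +382 kJ/mol.
Net CFSE = -847 + 382 = -465 kJ/mol.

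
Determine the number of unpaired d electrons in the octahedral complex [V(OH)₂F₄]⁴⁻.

3

Ligand charges: 2×(-1) from OH⁻ and 4×(-1) from F⁻ sum to -6; with overall charge -4, V is +2.
V²⁺: group 5, so d-count = 5 − 2 = 3.
Configuration: t₂g³ eg⁰, giving 3 unpaired electrons.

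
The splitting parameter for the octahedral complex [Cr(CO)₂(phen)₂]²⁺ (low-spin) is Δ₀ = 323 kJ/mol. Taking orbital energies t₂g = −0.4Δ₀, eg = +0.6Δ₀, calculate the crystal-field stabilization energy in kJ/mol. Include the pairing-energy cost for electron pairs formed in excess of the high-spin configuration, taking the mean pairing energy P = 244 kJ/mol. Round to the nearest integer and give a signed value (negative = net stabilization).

Ligand charges: 2×(+0) from CO and 2×(+0) from phen sum to +0; with overall charge +2, Cr is +2.
Cr is in group 6, so Cr²⁺ is d⁴ (6 − 2 = 4).
Configuration: t₂g⁴ eg⁰.
Orbital CFSE = 4(-0.4) + 0(0.6) = -1.6Δ₀ = -1.6 × 323 = -517 kJ/mol.
Relative to high-spin t₂g³ eg¹ (0 paired), the low-spin configuration has 1 additional pair, contributing +1 × 244 = +244 kJ/mol.
Overall CFSE = -517 + 244 = -273 kJ/mol.

-273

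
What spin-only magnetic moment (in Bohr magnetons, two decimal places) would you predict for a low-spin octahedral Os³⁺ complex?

1.73 Bohr magnetons

Os³⁺: group 8, so d-count = 8 − 3 = 5.
Configuration: t2g^5 e_g^0 → 1 unpaired electron.
μ(spin-only) = √[1(1+2)] = √3 ≈ 1.73 Bohr magnetons.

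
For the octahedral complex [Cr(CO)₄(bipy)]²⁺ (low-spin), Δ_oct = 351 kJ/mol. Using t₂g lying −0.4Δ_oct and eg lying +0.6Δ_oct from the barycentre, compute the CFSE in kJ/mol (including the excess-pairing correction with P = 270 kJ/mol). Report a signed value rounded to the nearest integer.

-292

Ligand charges: 4×(+0) from CO and 1×(+0) from bipy sum to +0; with overall charge +2, Cr is +2.
Cr sits in group 6; removing 2 electrons leaves Cr²⁺ with 6 − 2 = 4 d electrons.
The d⁴ electrons fill as t₂g⁴ eg⁰.
The orbital stabilization is -1.6Δ_oct = -1.6 × 351 = -562 kJ/mol.
Pairing penalty: 1 pair vs 0 in the high-spin reference → 1 extra × P = 270 kJ/mol.
Overall CFSE = -562 + 270 = -292 kJ/mol.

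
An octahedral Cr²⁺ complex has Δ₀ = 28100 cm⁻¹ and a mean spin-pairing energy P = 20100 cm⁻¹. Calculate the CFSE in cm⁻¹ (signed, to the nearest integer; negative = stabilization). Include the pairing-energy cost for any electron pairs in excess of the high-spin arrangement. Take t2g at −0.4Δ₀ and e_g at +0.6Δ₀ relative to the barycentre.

-24860

Cr is in group 6, so Cr²⁺ is d⁴ (6 − 2 = 4).
With Δ₀ > P the complex is low-spin.
Configuration: t2g^4 e_g^0.
Orbital CFSE = -1.6Δ₀ = -1.6 × 28100 = -44960 cm⁻¹.
Excess pairs vs high-spin: 1 − 0 = 1; pairing cost = +20100 cm⁻¹.
Net CFSE = -44960 + 20100 = -24860 cm⁻¹.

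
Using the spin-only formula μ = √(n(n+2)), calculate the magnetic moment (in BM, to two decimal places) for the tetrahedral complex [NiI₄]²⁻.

Each I⁻ contributes -1; 4 × (-1) = -4. With overall charge -2, Ni is in the +2 oxidation state.
Group 10 minus oxidation state +2 gives a d⁸ configuration for Ni²⁺.
With tetrahedral geometry the complex is necessarily high-spin.
Configuration: e⁴ t₂⁴ → 2 unpaired electrons.
μ(spin-only) = √[2(2+2)] = √8 ≈ 2.83 BM.

2.83 BM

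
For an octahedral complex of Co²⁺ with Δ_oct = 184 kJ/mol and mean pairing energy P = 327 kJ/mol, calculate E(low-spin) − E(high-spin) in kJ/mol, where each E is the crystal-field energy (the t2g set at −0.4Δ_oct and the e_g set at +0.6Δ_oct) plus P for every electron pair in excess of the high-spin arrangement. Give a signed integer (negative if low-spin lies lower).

143

Group 9 minus oxidation state +2 gives a d⁷ configuration for Co²⁺.
High-spin d⁷ fills as t2g^5 e_g^2 with CFSE 5(−0.4) + 2(+0.6) = -0.8Δ_oct = -147 kJ/mol.
Low-spin: t2g^6 e_g^1, orbital CFSE = -1.8Δ_oct = -331 kJ/mol; plus 1 excess pair × P = +327 kJ/mol; total -4 kJ/mol.
E(LS) − E(HS) = -4 − (-147) = 143 kJ/mol.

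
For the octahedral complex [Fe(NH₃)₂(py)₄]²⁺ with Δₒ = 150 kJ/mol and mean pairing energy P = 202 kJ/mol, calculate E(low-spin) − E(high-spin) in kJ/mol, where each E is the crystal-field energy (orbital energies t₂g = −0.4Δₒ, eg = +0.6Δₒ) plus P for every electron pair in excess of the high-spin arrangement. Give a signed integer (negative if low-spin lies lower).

104

Ligand charges: 2×(+0) from NH₃ and 4×(+0) from py sum to +0; with overall charge +2, Fe is +2.
Group 8 minus oxidation state +2 gives a d⁶ configuration for Fe²⁺.
High-spin: t₂g⁴ eg², CFSE = -0.4Δₒ = -60 kJ/mol.
For low-spin the configuration is t₂g⁶ eg⁰: orbital energy -2.4 × 150 = -360 kJ/mol, and 2 additional pairs relative to high-spin add 404 kJ/mol, giving 44 kJ/mol.
Thus E(LS) − E(HS) = 104 kJ/mol.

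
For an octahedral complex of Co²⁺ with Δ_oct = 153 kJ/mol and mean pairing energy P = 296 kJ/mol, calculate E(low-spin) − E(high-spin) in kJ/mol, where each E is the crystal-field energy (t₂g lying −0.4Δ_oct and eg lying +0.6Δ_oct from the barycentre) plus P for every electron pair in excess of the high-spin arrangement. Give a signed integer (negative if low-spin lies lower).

143

Co²⁺: group 9, so d-count = 9 − 2 = 7.
High-spin d⁷ fills as t₂g⁵ eg² with CFSE 5(−0.4) + 2(+0.6) = -0.8Δ_oct = -122 kJ/mol.
For low-spin the configuration is t₂g⁶ eg¹: orbital energy -1.8 × 153 = -275 kJ/mol, and 1 additional pair relative to high-spin adds 296 kJ/mol, giving 21 kJ/mol.
The difference is 21 − (-122) = 143 kJ/mol, so high-spin lies lower.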